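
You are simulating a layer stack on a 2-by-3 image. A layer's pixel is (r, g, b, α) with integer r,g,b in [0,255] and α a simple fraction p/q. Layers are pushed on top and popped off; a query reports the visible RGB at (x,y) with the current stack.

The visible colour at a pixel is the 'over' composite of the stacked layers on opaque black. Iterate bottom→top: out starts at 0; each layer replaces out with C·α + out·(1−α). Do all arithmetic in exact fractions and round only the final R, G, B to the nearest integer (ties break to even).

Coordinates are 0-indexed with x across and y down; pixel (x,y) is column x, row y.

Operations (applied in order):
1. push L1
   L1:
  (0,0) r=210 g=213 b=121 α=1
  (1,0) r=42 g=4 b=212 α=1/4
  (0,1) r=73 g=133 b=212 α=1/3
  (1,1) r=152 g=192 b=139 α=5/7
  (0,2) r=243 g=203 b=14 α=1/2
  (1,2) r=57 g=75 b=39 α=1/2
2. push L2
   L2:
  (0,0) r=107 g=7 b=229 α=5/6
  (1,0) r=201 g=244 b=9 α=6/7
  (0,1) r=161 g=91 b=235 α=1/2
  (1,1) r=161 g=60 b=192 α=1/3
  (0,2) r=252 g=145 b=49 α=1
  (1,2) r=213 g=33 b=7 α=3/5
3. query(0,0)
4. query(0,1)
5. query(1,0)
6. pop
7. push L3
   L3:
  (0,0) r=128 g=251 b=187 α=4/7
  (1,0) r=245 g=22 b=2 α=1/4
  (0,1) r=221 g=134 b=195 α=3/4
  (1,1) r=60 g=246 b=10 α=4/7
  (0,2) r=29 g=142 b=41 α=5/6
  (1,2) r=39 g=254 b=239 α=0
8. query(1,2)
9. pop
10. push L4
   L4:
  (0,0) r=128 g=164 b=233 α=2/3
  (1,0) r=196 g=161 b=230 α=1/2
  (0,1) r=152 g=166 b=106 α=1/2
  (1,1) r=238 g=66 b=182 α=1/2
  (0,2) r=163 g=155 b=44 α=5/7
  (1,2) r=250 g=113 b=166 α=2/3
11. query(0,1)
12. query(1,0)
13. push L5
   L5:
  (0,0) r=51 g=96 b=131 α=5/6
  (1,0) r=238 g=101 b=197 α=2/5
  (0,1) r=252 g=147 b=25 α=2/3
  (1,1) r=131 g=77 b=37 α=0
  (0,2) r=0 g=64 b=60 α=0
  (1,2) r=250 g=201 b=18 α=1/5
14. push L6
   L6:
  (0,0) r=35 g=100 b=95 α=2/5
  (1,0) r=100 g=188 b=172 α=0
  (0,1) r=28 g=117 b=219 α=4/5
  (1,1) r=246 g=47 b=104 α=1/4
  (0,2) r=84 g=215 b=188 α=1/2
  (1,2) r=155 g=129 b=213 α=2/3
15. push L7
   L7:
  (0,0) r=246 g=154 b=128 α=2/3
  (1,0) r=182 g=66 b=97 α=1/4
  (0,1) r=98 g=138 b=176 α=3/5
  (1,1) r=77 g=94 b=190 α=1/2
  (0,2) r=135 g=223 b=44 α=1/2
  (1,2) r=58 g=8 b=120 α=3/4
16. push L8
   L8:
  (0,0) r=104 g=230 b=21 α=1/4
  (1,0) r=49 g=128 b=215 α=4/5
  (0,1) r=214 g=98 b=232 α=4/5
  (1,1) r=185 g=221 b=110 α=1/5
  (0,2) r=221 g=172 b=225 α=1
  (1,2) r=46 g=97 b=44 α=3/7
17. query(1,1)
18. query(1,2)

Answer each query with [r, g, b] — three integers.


(0,0) stack=L1,L2; from [0,0,0]:
after L1 α=1: [210, 213, 121]
after L2 α=5/6: [745/6, 124/3, 211]
→ [124, 41, 211]

(0,1) stack=L1,L2; from [0,0,0]:
L1 α=1/3: [73/3, 133/3, 212/3]
L2 α=1/2: [278/3, 203/3, 917/6]
rounded: [93, 68, 153]

at x=1,y=0 over L1,L2:
L1 α=1/4: [21/2, 1, 53]
L2 α=6/7: [2433/14, 1465/7, 107/7]
rounded: [174, 209, 15]

at x=1,y=2 over L1,L3:
+L1 (α=1/2) → [57/2, 75/2, 39/2]
+L3 (α=0) → [57/2, 75/2, 39/2]
= [28, 38, 20]

(0,1) stack=L1,L4; from [0,0,0]:
+L1 (α=1/3) → [73/3, 133/3, 212/3]
+L4 (α=1/2) → [529/6, 631/6, 265/3]
= [88, 105, 88]

query (1,0) [L1,L4] — begin 0,0,0
+L1 (α=1/4) → [21/2, 1, 53]
+L4 (α=1/2) → [413/4, 81, 283/2]
= [103, 81, 142]

query (1,1) [L1,L4,L5,L6,L7,L8] — begin 0,0,0
+L1 (α=5/7) → [760/7, 960/7, 695/7]
+L4 (α=1/2) → [1213/7, 711/7, 1969/14]
+L5 (α=0) → [1213/7, 711/7, 1969/14]
+L6 (α=1/4) → [5361/28, 1231/14, 7363/56]
+L7 (α=1/2) → [7517/56, 2547/28, 18003/112]
+L8 (α=1/5) → [10107/70, 4094/35, 21083/140]
rounded: [144, 117, 151]

at x=1,y=2 over L1,L4,L5,L6,L7,L8:
L1 α=1/2: [57/2, 75/2, 39/2]
L4 α=2/3: [1057/6, 527/6, 703/6]
L5 α=1/5: [2864/15, 1657/15, 292/3]
L6 α=2/3: [7514/45, 5527/45, 1570/9]
L7 α=3/4: [3836/45, 6607/180, 2405/18]
L8 α=3/7: [21554/315, 19702/315, 5998/63]
→ [68, 63, 95]


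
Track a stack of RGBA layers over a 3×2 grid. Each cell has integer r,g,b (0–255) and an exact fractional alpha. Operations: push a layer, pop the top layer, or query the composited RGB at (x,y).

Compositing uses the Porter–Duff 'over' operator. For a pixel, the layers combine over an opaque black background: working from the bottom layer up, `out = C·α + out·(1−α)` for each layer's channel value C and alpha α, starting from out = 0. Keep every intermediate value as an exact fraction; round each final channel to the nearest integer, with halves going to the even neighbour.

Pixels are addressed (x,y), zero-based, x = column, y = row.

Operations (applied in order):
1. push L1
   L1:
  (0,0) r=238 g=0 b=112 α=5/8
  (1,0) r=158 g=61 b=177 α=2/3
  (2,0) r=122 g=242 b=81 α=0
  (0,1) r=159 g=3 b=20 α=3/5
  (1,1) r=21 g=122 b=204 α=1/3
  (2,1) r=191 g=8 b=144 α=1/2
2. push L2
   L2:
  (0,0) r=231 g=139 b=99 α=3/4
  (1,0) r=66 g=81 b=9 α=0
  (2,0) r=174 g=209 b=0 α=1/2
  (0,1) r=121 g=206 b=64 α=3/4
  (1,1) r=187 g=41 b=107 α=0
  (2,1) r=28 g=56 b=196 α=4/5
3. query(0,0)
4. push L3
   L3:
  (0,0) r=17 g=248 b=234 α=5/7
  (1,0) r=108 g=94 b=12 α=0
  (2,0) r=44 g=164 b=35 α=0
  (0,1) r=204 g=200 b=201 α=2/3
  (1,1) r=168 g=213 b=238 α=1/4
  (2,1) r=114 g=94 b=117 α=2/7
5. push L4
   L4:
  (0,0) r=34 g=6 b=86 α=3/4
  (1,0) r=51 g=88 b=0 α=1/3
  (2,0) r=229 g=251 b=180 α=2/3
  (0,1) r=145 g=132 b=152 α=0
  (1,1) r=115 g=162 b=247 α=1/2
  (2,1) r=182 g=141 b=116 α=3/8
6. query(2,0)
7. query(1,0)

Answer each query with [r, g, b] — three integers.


(0,0) stack=L1,L2; from [0,0,0]:
L1 α=5/8: [595/4, 0, 70]
L2 α=3/4: [3367/16, 417/4, 367/4]
rounded: [210, 104, 92]

(2,0) stack=L1,L2,L3,L4; from [0,0,0]:
L1 α=0: [0, 0, 0]
L2 α=1/2: [87, 209/2, 0]
L3 α=0: [87, 209/2, 0]
L4 α=2/3: [545/3, 1213/6, 120]
rounded: [182, 202, 120]

at x=1,y=0 over L1,L2,L3,L4:
after L1 α=2/3: [316/3, 122/3, 118]
after L2 α=0: [316/3, 122/3, 118]
after L3 α=0: [316/3, 122/3, 118]
after L4 α=1/3: [785/9, 508/9, 236/3]
→ [87, 56, 79]


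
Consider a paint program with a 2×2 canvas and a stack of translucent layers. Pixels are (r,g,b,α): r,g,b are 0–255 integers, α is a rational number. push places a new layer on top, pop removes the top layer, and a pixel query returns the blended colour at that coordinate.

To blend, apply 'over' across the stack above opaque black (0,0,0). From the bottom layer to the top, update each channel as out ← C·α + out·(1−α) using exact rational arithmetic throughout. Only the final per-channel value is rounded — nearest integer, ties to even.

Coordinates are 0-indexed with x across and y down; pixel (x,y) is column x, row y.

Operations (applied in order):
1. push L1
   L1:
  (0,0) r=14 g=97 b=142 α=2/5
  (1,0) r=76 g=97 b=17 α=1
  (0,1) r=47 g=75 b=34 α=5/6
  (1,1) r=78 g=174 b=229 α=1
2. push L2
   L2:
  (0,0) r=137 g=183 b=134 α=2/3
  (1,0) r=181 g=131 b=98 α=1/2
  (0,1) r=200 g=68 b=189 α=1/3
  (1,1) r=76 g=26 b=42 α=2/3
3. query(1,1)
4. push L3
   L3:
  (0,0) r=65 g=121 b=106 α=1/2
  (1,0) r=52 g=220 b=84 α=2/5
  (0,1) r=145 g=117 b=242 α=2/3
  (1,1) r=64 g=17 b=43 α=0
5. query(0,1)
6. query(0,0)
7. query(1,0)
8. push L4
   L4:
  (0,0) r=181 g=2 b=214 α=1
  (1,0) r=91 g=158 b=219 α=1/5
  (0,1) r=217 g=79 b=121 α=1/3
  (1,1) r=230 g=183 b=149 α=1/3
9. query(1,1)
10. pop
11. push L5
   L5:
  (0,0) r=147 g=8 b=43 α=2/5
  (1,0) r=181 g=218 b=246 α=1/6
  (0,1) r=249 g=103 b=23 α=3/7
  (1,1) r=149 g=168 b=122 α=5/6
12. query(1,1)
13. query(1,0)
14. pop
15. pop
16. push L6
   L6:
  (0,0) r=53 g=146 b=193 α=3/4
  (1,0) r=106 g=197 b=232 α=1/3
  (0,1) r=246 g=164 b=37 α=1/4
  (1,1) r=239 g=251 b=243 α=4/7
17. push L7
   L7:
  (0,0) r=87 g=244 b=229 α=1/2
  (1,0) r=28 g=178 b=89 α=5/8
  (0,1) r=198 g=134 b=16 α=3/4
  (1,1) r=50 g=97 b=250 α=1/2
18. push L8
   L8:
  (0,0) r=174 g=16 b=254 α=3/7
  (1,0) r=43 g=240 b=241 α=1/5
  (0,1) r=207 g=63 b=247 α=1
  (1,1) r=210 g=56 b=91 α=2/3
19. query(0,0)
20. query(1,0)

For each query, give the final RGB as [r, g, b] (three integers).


at x=1,y=1 over L1,L2:
+L1 (α=1) → [78, 174, 229]
+L2 (α=2/3) → [230/3, 226/3, 313/3]
= [77, 75, 104]

(0,1) stack=L1,L2,L3; from [0,0,0]:
after L1 α=5/6: [235/6, 125/2, 85/3]
after L2 α=1/3: [835/9, 193/3, 737/9]
after L3 α=2/3: [3445/27, 895/9, 5093/27]
→ [128, 99, 189]

query (0,0) [L1,L2,L3] — begin 0,0,0
L1 α=2/5: [28/5, 194/5, 284/5]
L2 α=2/3: [466/5, 2024/15, 1624/15]
L3 α=1/2: [791/10, 3839/30, 1607/15]
→ [79, 128, 107]

at x=1,y=0 over L1,L2,L3:
+L1 (α=1) → [76, 97, 17]
+L2 (α=1/2) → [257/2, 114, 115/2]
+L3 (α=2/5) → [979/10, 782/5, 681/10]
= [98, 156, 68]

(1,1) stack=L1,L2,L3,L4; from [0,0,0]:
+L1 (α=1) → [78, 174, 229]
+L2 (α=2/3) → [230/3, 226/3, 313/3]
+L3 (α=0) → [230/3, 226/3, 313/3]
+L4 (α=1/3) → [1150/9, 1001/9, 1073/9]
rounded: [128, 111, 119]

at x=1,y=1 over L1,L2,L3,L5:
after L1 α=1: [78, 174, 229]
after L2 α=2/3: [230/3, 226/3, 313/3]
after L3 α=0: [230/3, 226/3, 313/3]
after L5 α=5/6: [2465/18, 1373/9, 2143/18]
= [137, 153, 119]

(1,0) stack=L1,L2,L3,L5; from [0,0,0]:
L1 α=1: [76, 97, 17]
L2 α=1/2: [257/2, 114, 115/2]
L3 α=2/5: [979/10, 782/5, 681/10]
L5 α=1/6: [447/4, 500/3, 391/4]
→ [112, 167, 98]

query (0,0) [L1,L2,L6,L7,L8] — begin 0,0,0
+L1 (α=2/5) → [28/5, 194/5, 284/5]
+L2 (α=2/3) → [466/5, 2024/15, 1624/15]
+L6 (α=3/4) → [1261/20, 4297/30, 10309/60]
+L7 (α=1/2) → [3001/40, 11617/60, 24049/120]
+L8 (α=3/7) → [8221/70, 12337/105, 46909/210]
rounded: [117, 117, 223]

(1,0) stack=L1,L2,L6,L7,L8; from [0,0,0]:
L1 α=1: [76, 97, 17]
L2 α=1/2: [257/2, 114, 115/2]
L6 α=1/3: [121, 425/3, 347/3]
L7 α=5/8: [503/8, 1315/8, 99]
L8 α=1/5: [589/10, 359/2, 637/5]
→ [59, 180, 127]


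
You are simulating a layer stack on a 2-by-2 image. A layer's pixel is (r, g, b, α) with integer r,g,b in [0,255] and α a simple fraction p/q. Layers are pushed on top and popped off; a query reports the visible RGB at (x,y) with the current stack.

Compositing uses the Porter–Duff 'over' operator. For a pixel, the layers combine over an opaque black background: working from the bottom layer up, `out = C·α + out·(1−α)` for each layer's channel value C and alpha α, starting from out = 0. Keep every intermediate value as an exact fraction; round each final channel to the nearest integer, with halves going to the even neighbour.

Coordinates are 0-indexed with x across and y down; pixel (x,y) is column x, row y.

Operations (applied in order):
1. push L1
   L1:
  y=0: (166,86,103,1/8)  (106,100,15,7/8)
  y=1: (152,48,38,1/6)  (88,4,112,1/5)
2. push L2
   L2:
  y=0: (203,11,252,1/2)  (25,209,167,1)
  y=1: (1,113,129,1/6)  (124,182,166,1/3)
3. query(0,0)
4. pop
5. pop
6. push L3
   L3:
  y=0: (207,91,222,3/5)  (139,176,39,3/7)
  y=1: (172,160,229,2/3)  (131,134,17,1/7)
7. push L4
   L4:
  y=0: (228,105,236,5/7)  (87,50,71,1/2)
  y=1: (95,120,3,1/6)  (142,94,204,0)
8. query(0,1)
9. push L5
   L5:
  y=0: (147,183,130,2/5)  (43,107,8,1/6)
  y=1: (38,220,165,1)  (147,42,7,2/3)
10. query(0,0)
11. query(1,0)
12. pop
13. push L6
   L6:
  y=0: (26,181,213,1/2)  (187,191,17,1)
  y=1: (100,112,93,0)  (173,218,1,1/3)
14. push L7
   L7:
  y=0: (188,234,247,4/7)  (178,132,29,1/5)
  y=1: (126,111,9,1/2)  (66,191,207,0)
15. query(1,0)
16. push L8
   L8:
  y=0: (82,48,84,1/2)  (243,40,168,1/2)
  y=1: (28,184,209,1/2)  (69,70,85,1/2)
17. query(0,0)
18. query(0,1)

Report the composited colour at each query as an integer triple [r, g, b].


at x=0,y=0 over L1,L2:
+L1 (α=1/8) → [83/4, 43/4, 103/8]
+L2 (α=1/2) → [895/8, 87/8, 2119/16]
= [112, 11, 132]

(0,1) stack=L3,L4; from [0,0,0]:
after L3 α=2/3: [344/3, 320/3, 458/3]
after L4 α=1/6: [2005/18, 980/9, 2299/18]
→ [111, 109, 128]

(0,0) stack=L3,L4,L5; from [0,0,0]:
+L3 (α=3/5) → [621/5, 273/5, 666/5]
+L4 (α=5/7) → [6942/35, 453/5, 7232/35]
+L5 (α=2/5) → [31116/175, 3189/25, 30796/175]
= [178, 128, 176]

query (1,0) [L3,L4,L5] — begin 0,0,0
after L3 α=3/7: [417/7, 528/7, 117/7]
after L4 α=1/2: [513/7, 439/7, 307/7]
after L5 α=1/6: [1433/21, 1472/21, 1591/42]
= [68, 70, 38]

(1,0) stack=L3,L4,L6,L7; from [0,0,0]:
L3 α=3/7: [417/7, 528/7, 117/7]
L4 α=1/2: [513/7, 439/7, 307/7]
L6 α=1: [187, 191, 17]
L7 α=1/5: [926/5, 896/5, 97/5]
→ [185, 179, 19]

query (0,0) [L3,L4,L6,L7,L8] — begin 0,0,0
L3 α=3/5: [621/5, 273/5, 666/5]
L4 α=5/7: [6942/35, 453/5, 7232/35]
L6 α=1/2: [3926/35, 679/5, 14687/70]
L7 α=4/7: [38098/245, 6717/35, 113221/490]
L8 α=1/2: [29094/245, 8397/70, 154381/980]
rounded: [119, 120, 158]

at x=0,y=1 over L3,L4,L6,L7,L8:
after L3 α=2/3: [344/3, 320/3, 458/3]
after L4 α=1/6: [2005/18, 980/9, 2299/18]
after L6 α=0: [2005/18, 980/9, 2299/18]
after L7 α=1/2: [4273/36, 1979/18, 2461/36]
after L8 α=1/2: [5281/72, 5291/36, 9985/72]
rounded: [73, 147, 139]


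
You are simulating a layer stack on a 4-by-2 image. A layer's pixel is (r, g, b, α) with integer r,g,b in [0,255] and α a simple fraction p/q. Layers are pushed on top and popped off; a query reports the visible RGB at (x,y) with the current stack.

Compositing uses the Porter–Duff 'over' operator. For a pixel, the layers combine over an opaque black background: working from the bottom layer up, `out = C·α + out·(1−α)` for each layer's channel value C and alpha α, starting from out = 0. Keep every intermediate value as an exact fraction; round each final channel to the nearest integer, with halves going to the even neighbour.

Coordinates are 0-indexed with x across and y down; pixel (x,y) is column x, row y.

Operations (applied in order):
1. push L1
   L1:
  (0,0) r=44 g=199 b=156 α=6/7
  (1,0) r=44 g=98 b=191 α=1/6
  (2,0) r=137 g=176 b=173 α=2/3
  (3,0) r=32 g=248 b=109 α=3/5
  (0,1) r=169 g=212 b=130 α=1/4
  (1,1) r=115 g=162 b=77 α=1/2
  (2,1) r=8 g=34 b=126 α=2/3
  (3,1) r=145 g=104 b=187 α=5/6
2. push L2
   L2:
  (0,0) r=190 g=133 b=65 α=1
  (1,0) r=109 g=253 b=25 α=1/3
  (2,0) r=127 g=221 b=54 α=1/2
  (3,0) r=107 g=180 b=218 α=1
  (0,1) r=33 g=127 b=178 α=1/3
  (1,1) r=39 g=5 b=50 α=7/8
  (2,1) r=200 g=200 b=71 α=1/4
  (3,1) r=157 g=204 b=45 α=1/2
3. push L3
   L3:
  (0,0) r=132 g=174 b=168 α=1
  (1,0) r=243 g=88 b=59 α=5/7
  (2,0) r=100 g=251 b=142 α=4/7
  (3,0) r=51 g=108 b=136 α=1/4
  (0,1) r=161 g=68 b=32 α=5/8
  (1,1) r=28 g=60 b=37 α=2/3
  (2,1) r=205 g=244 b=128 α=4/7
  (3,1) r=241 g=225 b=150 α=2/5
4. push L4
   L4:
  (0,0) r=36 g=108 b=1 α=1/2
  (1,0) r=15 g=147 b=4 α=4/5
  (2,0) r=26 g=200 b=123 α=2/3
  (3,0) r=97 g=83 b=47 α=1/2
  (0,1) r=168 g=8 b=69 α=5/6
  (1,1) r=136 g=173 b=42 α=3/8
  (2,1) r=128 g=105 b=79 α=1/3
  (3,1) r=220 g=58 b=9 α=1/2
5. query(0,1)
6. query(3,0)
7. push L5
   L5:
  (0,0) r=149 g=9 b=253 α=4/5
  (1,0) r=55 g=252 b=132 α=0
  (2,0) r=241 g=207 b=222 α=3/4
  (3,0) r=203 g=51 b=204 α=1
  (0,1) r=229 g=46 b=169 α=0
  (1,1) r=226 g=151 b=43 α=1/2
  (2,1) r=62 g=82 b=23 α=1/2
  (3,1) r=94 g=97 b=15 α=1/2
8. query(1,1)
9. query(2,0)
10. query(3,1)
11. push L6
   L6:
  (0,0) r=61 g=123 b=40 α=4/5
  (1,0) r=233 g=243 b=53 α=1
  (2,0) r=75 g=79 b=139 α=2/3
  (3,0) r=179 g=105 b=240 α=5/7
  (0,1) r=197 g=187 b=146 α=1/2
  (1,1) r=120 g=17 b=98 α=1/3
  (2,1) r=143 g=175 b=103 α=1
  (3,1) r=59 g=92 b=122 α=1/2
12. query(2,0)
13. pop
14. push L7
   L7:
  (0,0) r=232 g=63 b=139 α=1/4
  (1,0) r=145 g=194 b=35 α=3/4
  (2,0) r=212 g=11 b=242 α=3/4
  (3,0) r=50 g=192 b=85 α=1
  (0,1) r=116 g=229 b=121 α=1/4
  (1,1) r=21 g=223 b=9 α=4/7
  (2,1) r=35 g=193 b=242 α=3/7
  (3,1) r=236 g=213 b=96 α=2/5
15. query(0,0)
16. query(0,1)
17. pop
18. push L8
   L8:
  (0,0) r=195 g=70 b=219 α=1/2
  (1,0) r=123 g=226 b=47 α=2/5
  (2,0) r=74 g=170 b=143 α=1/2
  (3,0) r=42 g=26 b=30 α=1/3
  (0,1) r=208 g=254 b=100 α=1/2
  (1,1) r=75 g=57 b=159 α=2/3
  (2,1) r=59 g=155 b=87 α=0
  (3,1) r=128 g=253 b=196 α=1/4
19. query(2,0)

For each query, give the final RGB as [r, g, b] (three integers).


query (0,1) [L1,L2,L3,L4] — begin 0,0,0
L1 α=1/4: [169/4, 53, 65/2]
L2 α=1/3: [235/6, 233/3, 81]
L3 α=5/8: [1845/16, 573/8, 403/8]
L4 α=5/6: [5095/32, 893/48, 3163/48]
→ [159, 19, 66]

at x=3,y=0 over L1,L2,L3,L4:
L1 α=3/5: [96/5, 744/5, 327/5]
L2 α=1: [107, 180, 218]
L3 α=1/4: [93, 162, 395/2]
L4 α=1/2: [95, 245/2, 489/4]
→ [95, 122, 122]

query (1,1) [L1,L2,L3,L4,L5] — begin 0,0,0
+L1 (α=1/2) → [115/2, 81, 77/2]
+L2 (α=7/8) → [661/16, 29/2, 777/16]
+L3 (α=2/3) → [519/16, 269/6, 1961/48]
+L4 (α=3/8) → [9123/128, 4459/48, 15853/384]
+L5 (α=1/2) → [38051/256, 11707/96, 32365/768]
→ [149, 122, 42]

query (2,0) [L1,L2,L3,L4,L5] — begin 0,0,0
L1 α=2/3: [274/3, 352/3, 346/3]
L2 α=1/2: [655/6, 1015/6, 254/3]
L3 α=4/7: [1455/14, 3023/14, 822/7]
L4 α=2/3: [2183/42, 8623/42, 848/7]
L5 α=3/4: [32549/168, 34705/168, 2755/14]
= [194, 207, 197]

(3,1) stack=L1,L2,L3,L4,L5; from [0,0,0]:
+L1 (α=5/6) → [725/6, 260/3, 935/6]
+L2 (α=1/2) → [1667/12, 436/3, 1205/12]
+L3 (α=2/5) → [719/4, 886/5, 481/4]
+L4 (α=1/2) → [1599/8, 588/5, 517/8]
+L5 (α=1/2) → [2351/16, 1073/10, 637/16]
rounded: [147, 107, 40]

at x=2,y=0 over L1,L2,L3,L4,L5,L6:
L1 α=2/3: [274/3, 352/3, 346/3]
L2 α=1/2: [655/6, 1015/6, 254/3]
L3 α=4/7: [1455/14, 3023/14, 822/7]
L4 α=2/3: [2183/42, 8623/42, 848/7]
L5 α=3/4: [32549/168, 34705/168, 2755/14]
L6 α=2/3: [57749/504, 61249/504, 6647/42]
→ [115, 122, 158]

(0,0) stack=L1,L2,L3,L4,L5,L7; from [0,0,0]:
+L1 (α=6/7) → [264/7, 1194/7, 936/7]
+L2 (α=1) → [190, 133, 65]
+L3 (α=1) → [132, 174, 168]
+L4 (α=1/2) → [84, 141, 169/2]
+L5 (α=4/5) → [136, 177/5, 2193/10]
+L7 (α=1/4) → [160, 423/10, 7969/40]
rounded: [160, 42, 199]

query (0,1) [L1,L2,L3,L4,L5,L7] — begin 0,0,0
+L1 (α=1/4) → [169/4, 53, 65/2]
+L2 (α=1/3) → [235/6, 233/3, 81]
+L3 (α=5/8) → [1845/16, 573/8, 403/8]
+L4 (α=5/6) → [5095/32, 893/48, 3163/48]
+L5 (α=0) → [5095/32, 893/48, 3163/48]
+L7 (α=1/4) → [18997/128, 4557/64, 5099/64]
= [148, 71, 80]

(2,0) stack=L1,L2,L3,L4,L5,L8; from [0,0,0]:
+L1 (α=2/3) → [274/3, 352/3, 346/3]
+L2 (α=1/2) → [655/6, 1015/6, 254/3]
+L3 (α=4/7) → [1455/14, 3023/14, 822/7]
+L4 (α=2/3) → [2183/42, 8623/42, 848/7]
+L5 (α=3/4) → [32549/168, 34705/168, 2755/14]
+L8 (α=1/2) → [44981/336, 63265/336, 4757/28]
rounded: [134, 188, 170]


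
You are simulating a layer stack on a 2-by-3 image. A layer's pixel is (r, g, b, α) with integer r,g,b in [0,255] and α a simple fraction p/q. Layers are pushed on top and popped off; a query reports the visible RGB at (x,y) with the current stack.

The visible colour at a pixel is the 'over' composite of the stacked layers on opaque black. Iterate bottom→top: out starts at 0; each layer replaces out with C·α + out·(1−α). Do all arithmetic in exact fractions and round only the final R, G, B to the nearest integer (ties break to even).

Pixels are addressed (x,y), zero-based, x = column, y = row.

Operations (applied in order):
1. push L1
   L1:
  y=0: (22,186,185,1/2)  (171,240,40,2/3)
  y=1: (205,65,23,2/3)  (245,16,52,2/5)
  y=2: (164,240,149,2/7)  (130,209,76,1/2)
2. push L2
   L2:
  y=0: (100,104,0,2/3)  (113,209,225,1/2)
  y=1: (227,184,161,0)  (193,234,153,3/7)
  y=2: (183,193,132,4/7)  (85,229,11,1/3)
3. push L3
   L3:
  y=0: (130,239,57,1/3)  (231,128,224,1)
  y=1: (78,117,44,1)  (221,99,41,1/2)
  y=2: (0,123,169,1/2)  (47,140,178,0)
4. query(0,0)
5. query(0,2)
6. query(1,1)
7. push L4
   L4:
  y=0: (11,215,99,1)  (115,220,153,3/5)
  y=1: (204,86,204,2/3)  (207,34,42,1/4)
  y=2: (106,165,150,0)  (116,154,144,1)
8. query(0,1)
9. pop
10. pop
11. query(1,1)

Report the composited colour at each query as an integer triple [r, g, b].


at x=0,y=0 over L1,L2,L3:
+L1 (α=1/2) → [11, 93, 185/2]
+L2 (α=2/3) → [211/3, 301/3, 185/6]
+L3 (α=1/3) → [812/9, 1319/9, 356/9]
= [90, 147, 40]

query (0,2) [L1,L2,L3] — begin 0,0,0
+L1 (α=2/7) → [328/7, 480/7, 298/7]
+L2 (α=4/7) → [6108/49, 6844/49, 4590/49]
+L3 (α=1/2) → [3054/49, 12871/98, 12871/98]
→ [62, 131, 131]

(1,1) stack=L1,L2,L3; from [0,0,0]:
L1 α=2/5: [98, 32/5, 104/5]
L2 α=3/7: [971/7, 3638/35, 2711/35]
L3 α=1/2: [1259/7, 7103/70, 2073/35]
rounded: [180, 101, 59]

(0,1) stack=L1,L2,L3,L4; from [0,0,0]:
after L1 α=2/3: [410/3, 130/3, 46/3]
after L2 α=0: [410/3, 130/3, 46/3]
after L3 α=1: [78, 117, 44]
after L4 α=2/3: [162, 289/3, 452/3]
rounded: [162, 96, 151]

(1,1) stack=L1,L2; from [0,0,0]:
after L1 α=2/5: [98, 32/5, 104/5]
after L2 α=3/7: [971/7, 3638/35, 2711/35]
→ [139, 104, 77]


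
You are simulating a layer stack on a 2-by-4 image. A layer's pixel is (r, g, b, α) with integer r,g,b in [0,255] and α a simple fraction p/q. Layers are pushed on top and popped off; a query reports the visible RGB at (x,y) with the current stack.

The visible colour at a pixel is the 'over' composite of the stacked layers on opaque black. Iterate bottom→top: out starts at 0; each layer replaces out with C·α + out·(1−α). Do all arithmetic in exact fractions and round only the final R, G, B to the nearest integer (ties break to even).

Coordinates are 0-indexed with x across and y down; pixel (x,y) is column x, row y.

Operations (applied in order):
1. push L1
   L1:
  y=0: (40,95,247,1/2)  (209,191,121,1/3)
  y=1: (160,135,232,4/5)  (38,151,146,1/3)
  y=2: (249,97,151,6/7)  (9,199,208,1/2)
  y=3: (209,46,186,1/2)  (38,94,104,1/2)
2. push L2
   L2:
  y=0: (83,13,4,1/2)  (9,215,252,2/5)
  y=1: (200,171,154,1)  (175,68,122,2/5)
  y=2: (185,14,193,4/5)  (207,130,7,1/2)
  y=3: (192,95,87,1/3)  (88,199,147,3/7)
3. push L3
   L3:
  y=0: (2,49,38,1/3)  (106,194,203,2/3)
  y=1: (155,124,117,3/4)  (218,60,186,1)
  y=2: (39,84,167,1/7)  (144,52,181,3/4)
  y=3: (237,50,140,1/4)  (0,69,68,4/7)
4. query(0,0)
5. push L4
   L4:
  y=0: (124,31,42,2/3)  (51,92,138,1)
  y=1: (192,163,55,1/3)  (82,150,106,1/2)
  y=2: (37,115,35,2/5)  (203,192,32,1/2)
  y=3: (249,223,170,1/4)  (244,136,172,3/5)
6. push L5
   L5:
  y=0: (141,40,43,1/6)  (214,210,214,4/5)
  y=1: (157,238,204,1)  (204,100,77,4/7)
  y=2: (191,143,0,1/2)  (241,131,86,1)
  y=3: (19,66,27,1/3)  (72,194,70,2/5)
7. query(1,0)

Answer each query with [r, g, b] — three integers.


at x=0,y=0 over L1,L2,L3:
+L1 (α=1/2) → [20, 95/2, 247/2]
+L2 (α=1/2) → [103/2, 121/4, 255/4]
+L3 (α=1/3) → [35, 73/2, 331/6]
= [35, 36, 55]

query (1,0) [L1,L2,L3,L4,L5] — begin 0,0,0
after L1 α=1/3: [209/3, 191/3, 121/3]
after L2 α=2/5: [227/5, 621/5, 125]
after L3 α=2/3: [429/5, 2561/15, 177]
after L4 α=1: [51, 92, 138]
after L5 α=4/5: [907/5, 932/5, 994/5]
rounded: [181, 186, 199]


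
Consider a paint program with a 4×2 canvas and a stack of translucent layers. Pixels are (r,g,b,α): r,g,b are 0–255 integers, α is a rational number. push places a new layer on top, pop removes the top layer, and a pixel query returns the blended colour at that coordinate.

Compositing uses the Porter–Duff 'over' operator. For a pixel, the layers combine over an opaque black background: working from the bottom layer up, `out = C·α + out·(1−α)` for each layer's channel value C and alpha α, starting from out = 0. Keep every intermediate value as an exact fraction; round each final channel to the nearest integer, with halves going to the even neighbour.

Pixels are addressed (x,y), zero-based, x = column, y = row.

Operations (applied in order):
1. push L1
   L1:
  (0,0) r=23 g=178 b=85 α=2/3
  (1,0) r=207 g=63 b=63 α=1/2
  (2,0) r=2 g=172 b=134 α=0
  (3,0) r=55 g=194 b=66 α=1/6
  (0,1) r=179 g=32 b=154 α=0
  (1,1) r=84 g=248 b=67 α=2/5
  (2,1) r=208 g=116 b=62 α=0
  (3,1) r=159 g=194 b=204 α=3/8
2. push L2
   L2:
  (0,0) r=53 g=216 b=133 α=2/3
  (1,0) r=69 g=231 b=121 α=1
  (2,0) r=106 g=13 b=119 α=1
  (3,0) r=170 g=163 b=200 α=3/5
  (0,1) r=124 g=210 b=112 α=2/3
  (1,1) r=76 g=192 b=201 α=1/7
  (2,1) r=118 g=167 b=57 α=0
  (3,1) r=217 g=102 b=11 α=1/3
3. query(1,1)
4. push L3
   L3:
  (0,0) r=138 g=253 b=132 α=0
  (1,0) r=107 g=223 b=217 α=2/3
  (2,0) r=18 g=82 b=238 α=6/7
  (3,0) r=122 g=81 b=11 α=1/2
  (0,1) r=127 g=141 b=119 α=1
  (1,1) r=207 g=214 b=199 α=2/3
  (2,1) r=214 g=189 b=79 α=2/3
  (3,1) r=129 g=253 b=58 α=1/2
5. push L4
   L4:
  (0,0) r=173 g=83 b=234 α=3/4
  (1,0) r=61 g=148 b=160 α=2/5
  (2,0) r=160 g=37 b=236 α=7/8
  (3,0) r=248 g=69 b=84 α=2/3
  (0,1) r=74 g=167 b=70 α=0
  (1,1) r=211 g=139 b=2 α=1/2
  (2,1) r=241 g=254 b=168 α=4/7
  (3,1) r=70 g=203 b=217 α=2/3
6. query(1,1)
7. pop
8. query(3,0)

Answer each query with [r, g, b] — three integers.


(1,1) stack=L1,L2; from [0,0,0]:
+L1 (α=2/5) → [168/5, 496/5, 134/5]
+L2 (α=1/7) → [1388/35, 3936/35, 1809/35]
rounded: [40, 112, 52]

(1,1) stack=L1,L2,L3,L4; from [0,0,0]:
+L1 (α=2/5) → [168/5, 496/5, 134/5]
+L2 (α=1/7) → [1388/35, 3936/35, 1809/35]
+L3 (α=2/3) → [15878/105, 18916/105, 15739/105]
+L4 (α=1/2) → [38033/210, 33511/210, 15949/210]
→ [181, 160, 76]

query (3,0) [L1,L2,L3] — begin 0,0,0
L1 α=1/6: [55/6, 97/3, 11]
L2 α=3/5: [317/3, 1661/15, 622/5]
L3 α=1/2: [683/6, 1438/15, 677/10]
= [114, 96, 68]


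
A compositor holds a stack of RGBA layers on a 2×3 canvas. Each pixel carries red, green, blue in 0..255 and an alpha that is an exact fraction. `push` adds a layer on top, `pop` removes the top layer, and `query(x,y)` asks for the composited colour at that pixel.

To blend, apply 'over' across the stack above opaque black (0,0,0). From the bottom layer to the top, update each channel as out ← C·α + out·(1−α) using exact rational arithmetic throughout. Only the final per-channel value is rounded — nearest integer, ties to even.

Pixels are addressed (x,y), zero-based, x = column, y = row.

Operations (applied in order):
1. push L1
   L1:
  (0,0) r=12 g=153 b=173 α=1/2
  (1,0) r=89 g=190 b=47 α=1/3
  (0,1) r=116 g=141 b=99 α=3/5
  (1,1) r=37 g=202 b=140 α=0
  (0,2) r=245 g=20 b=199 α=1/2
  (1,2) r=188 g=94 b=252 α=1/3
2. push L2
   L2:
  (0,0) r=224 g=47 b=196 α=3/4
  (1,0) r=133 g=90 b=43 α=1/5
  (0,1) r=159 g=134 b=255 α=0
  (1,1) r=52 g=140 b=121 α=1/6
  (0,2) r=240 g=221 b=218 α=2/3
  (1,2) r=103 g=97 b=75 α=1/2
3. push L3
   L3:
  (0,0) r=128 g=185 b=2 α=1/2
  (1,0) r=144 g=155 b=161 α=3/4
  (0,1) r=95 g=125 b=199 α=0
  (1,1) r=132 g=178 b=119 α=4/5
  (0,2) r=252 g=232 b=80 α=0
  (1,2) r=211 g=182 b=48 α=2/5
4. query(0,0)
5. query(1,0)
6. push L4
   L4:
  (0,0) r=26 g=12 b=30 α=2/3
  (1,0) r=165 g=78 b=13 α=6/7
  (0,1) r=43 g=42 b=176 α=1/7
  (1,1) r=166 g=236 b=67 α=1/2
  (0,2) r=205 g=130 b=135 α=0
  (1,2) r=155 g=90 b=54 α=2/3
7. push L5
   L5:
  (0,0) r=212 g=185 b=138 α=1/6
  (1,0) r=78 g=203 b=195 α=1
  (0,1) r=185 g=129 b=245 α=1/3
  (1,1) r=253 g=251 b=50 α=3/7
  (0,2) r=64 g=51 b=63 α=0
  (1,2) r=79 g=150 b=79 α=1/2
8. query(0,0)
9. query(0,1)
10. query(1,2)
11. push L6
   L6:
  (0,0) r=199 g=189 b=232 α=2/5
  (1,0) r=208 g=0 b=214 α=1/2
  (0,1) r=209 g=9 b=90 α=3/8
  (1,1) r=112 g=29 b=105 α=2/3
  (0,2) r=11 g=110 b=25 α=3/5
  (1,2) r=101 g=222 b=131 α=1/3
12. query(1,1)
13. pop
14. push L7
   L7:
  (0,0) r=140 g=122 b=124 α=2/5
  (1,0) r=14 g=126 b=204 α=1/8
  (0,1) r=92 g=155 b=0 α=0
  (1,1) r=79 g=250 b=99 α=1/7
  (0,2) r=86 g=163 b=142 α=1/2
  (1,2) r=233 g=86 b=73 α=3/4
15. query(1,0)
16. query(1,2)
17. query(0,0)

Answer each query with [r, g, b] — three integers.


query (0,0) [L1,L2,L3] — begin 0,0,0
+L1 (α=1/2) → [6, 153/2, 173/2]
+L2 (α=3/4) → [339/2, 435/8, 1349/8]
+L3 (α=1/2) → [595/4, 1915/16, 1365/16]
rounded: [149, 120, 85]

query (1,0) [L1,L2,L3] — begin 0,0,0
+L1 (α=1/3) → [89/3, 190/3, 47/3]
+L2 (α=1/5) → [151/3, 206/3, 317/15]
+L3 (α=3/4) → [1447/12, 1601/12, 3781/30]
rounded: [121, 133, 126]

at x=0,y=0 over L1,L2,L3,L4,L5:
L1 α=1/2: [6, 153/2, 173/2]
L2 α=3/4: [339/2, 435/8, 1349/8]
L3 α=1/2: [595/4, 1915/16, 1365/16]
L4 α=2/3: [803/12, 2299/48, 775/16]
L5 α=1/6: [6559/72, 20375/288, 6083/96]
rounded: [91, 71, 63]

query (0,1) [L1,L2,L3,L4,L5] — begin 0,0,0
after L1 α=3/5: [348/5, 423/5, 297/5]
after L2 α=0: [348/5, 423/5, 297/5]
after L3 α=0: [348/5, 423/5, 297/5]
after L4 α=1/7: [329/5, 2748/35, 2662/35]
after L5 α=1/3: [1583/15, 3337/35, 4633/35]
= [106, 95, 132]

(1,2) stack=L1,L2,L3,L4,L5; from [0,0,0]:
L1 α=1/3: [188/3, 94/3, 84]
L2 α=1/2: [497/6, 385/6, 159/2]
L3 α=2/5: [1341/10, 1113/10, 669/10]
L4 α=2/3: [4441/30, 971/10, 583/10]
L5 α=1/2: [6811/60, 2471/20, 1373/20]
→ [114, 124, 69]

query (1,1) [L1,L2,L3,L4,L5,L6] — begin 0,0,0
+L1 (α=0) → [0, 0, 0]
+L2 (α=1/6) → [26/3, 70/3, 121/6]
+L3 (α=4/5) → [322/3, 2206/15, 2977/30]
+L4 (α=1/2) → [410/3, 2873/15, 4987/60]
+L5 (α=3/7) → [3917/21, 22787/105, 7237/105]
+L6 (α=2/3) → [8621/63, 28877/315, 29287/315]
→ [137, 92, 93]

at x=1,y=0 over L1,L2,L3,L4,L5,L7:
after L1 α=1/3: [89/3, 190/3, 47/3]
after L2 α=1/5: [151/3, 206/3, 317/15]
after L3 α=3/4: [1447/12, 1601/12, 3781/30]
after L4 α=6/7: [13327/84, 1031/12, 6121/210]
after L5 α=1: [78, 203, 195]
after L7 α=1/8: [70, 1547/8, 1569/8]
= [70, 193, 196]

query (1,2) [L1,L2,L3,L4,L5,L7] — begin 0,0,0
L1 α=1/3: [188/3, 94/3, 84]
L2 α=1/2: [497/6, 385/6, 159/2]
L3 α=2/5: [1341/10, 1113/10, 669/10]
L4 α=2/3: [4441/30, 971/10, 583/10]
L5 α=1/2: [6811/60, 2471/20, 1373/20]
L7 α=3/4: [48751/240, 7631/80, 5753/80]
= [203, 95, 72]

query (0,0) [L1,L2,L3,L4,L5,L7] — begin 0,0,0
L1 α=1/2: [6, 153/2, 173/2]
L2 α=3/4: [339/2, 435/8, 1349/8]
L3 α=1/2: [595/4, 1915/16, 1365/16]
L4 α=2/3: [803/12, 2299/48, 775/16]
L5 α=1/6: [6559/72, 20375/288, 6083/96]
L7 α=2/5: [13279/120, 43799/480, 14019/160]
= [111, 91, 88]


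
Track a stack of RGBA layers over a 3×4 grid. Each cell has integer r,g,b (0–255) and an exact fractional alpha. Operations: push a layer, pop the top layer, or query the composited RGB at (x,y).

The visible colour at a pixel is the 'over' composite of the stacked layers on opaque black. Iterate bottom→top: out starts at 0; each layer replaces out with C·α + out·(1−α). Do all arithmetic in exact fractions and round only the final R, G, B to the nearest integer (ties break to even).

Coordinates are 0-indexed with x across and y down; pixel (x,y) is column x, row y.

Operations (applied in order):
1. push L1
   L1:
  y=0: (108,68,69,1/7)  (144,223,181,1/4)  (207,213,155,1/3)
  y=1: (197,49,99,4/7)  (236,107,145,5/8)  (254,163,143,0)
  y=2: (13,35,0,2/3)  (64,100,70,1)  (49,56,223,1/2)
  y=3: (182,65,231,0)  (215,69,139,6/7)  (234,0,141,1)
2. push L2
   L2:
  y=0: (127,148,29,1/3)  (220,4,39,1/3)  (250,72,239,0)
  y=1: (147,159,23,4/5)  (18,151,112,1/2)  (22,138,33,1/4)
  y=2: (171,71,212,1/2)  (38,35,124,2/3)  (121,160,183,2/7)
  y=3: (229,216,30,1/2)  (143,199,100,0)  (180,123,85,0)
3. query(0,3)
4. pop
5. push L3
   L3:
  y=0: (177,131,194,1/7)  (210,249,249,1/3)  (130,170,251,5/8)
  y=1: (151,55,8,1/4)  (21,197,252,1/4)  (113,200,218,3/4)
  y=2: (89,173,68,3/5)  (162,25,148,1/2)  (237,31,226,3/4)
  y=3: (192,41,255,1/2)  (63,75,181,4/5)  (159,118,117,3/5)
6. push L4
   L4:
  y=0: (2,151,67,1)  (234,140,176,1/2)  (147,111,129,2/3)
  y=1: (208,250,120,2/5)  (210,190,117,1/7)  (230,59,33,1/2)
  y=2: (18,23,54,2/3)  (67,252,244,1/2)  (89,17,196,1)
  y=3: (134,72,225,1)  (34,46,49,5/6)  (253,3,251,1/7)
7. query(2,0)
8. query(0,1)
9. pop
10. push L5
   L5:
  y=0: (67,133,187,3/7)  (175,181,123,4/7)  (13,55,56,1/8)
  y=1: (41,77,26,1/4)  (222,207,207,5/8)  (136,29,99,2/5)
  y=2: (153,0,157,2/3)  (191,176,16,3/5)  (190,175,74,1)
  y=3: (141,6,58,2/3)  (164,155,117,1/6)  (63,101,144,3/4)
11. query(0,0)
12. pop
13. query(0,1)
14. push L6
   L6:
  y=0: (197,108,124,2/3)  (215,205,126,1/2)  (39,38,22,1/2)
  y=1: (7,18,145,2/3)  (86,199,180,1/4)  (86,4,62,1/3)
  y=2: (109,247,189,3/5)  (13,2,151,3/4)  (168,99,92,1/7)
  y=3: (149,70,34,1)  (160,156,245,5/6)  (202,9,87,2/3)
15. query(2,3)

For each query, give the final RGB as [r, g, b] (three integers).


query (0,3) [L1,L2] — begin 0,0,0
+L1 (α=0) → [0, 0, 0]
+L2 (α=1/2) → [229/2, 108, 15]
= [114, 108, 15]

at x=2,y=0 over L1,L3,L4:
L1 α=1/3: [69, 71, 155/3]
L3 α=5/8: [857/8, 1063/8, 705/4]
L4 α=2/3: [3209/24, 2839/24, 579/4]
→ [134, 118, 145]

(0,1) stack=L1,L3,L4; from [0,0,0]:
after L1 α=4/7: [788/7, 28, 396/7]
after L3 α=1/4: [3421/28, 139/4, 311/7]
after L4 α=2/5: [21911/140, 2417/20, 2613/35]
→ [157, 121, 75]

query (0,0) [L1,L3,L5] — begin 0,0,0
after L1 α=1/7: [108/7, 68/7, 69/7]
after L3 α=1/7: [1887/49, 1325/49, 1772/49]
after L5 α=3/7: [17397/343, 24851/343, 34577/343]
rounded: [51, 72, 101]

query (0,1) [L1,L3] — begin 0,0,0
L1 α=4/7: [788/7, 28, 396/7]
L3 α=1/4: [3421/28, 139/4, 311/7]
→ [122, 35, 44]

at x=2,y=3 over L1,L3,L6:
L1 α=1: [234, 0, 141]
L3 α=3/5: [189, 354/5, 633/5]
L6 α=2/3: [593/3, 148/5, 501/5]
rounded: [198, 30, 100]


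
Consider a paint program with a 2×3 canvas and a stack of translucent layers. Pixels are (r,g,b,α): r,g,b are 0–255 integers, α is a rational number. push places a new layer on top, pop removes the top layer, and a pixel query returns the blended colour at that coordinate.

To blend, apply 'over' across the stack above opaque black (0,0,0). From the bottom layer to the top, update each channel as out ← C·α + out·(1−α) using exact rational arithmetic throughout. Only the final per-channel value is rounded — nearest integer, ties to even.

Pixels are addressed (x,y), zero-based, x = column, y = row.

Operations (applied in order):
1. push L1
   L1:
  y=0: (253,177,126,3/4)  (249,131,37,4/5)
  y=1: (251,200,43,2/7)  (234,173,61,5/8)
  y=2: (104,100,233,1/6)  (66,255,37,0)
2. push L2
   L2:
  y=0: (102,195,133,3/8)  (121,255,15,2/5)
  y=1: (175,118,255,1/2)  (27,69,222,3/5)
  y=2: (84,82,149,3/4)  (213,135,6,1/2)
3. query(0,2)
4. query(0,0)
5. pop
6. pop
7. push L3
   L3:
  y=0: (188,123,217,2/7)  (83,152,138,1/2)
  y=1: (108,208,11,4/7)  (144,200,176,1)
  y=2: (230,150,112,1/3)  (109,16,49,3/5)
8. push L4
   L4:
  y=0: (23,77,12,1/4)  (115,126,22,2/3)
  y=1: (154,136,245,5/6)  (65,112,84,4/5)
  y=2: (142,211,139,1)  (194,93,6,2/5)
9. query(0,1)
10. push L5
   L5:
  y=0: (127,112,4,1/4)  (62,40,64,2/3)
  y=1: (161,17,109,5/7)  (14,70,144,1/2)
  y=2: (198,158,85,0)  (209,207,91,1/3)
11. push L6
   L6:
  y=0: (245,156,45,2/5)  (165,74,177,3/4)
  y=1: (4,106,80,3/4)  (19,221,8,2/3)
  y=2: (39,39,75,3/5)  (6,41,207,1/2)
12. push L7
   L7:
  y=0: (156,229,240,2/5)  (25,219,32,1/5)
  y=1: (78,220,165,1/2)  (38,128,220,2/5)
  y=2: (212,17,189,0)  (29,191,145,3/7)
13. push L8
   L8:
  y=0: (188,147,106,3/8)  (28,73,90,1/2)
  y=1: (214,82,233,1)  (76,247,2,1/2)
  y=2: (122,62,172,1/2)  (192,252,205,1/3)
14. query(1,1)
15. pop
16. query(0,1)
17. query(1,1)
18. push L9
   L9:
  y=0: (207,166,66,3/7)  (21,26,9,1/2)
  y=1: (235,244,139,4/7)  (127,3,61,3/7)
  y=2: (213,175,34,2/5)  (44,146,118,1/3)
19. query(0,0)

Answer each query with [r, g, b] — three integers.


query (0,2) [L1,L2] — begin 0,0,0
+L1 (α=1/6) → [52/3, 50/3, 233/6]
+L2 (α=3/4) → [202/3, 197/3, 2915/24]
rounded: [67, 66, 121]

(0,0) stack=L1,L2; from [0,0,0]:
+L1 (α=3/4) → [759/4, 531/4, 189/2]
+L2 (α=3/8) → [5019/32, 4995/32, 1743/16]
→ [157, 156, 109]

at x=0,y=1 over L3,L4:
L3 α=4/7: [432/7, 832/7, 44/7]
L4 α=5/6: [2911/21, 932/7, 2873/14]
= [139, 133, 205]

query (1,1) [L3,L4,L5,L6,L7,L8] — begin 0,0,0
after L3 α=1: [144, 200, 176]
after L4 α=4/5: [404/5, 648/5, 512/5]
after L5 α=1/2: [237/5, 499/5, 616/5]
after L6 α=2/3: [427/15, 903/5, 232/5]
after L7 α=2/5: [807/25, 3989/25, 2896/25]
after L8 α=1/2: [2707/50, 5082/25, 1473/25]
rounded: [54, 203, 59]

(0,1) stack=L3,L4,L5,L6,L7; from [0,0,0]:
L3 α=4/7: [432/7, 832/7, 44/7]
L4 α=5/6: [2911/21, 932/7, 2873/14]
L5 α=5/7: [22727/147, 2459/49, 6688/49]
L6 α=3/4: [24491/588, 18041/196, 4612/49]
L7 α=1/2: [70355/1176, 61161/392, 12697/98]
rounded: [60, 156, 130]

at x=1,y=1 over L3,L4,L5,L6,L7:
+L3 (α=1) → [144, 200, 176]
+L4 (α=4/5) → [404/5, 648/5, 512/5]
+L5 (α=1/2) → [237/5, 499/5, 616/5]
+L6 (α=2/3) → [427/15, 903/5, 232/5]
+L7 (α=2/5) → [807/25, 3989/25, 2896/25]
rounded: [32, 160, 116]

query (0,0) [L3,L4,L5,L6,L7,L9] — begin 0,0,0
after L3 α=2/7: [376/7, 246/7, 62]
after L4 α=1/4: [1289/28, 1277/28, 99/2]
after L5 α=1/4: [7423/112, 6967/112, 305/8]
after L6 α=2/5: [77149/560, 11169/112, 327/8]
after L7 α=2/5: [406167/2800, 84803/560, 4821/40]
after L9 α=3/7: [840867/4900, 154523/980, 6801/70]
= [172, 158, 97]


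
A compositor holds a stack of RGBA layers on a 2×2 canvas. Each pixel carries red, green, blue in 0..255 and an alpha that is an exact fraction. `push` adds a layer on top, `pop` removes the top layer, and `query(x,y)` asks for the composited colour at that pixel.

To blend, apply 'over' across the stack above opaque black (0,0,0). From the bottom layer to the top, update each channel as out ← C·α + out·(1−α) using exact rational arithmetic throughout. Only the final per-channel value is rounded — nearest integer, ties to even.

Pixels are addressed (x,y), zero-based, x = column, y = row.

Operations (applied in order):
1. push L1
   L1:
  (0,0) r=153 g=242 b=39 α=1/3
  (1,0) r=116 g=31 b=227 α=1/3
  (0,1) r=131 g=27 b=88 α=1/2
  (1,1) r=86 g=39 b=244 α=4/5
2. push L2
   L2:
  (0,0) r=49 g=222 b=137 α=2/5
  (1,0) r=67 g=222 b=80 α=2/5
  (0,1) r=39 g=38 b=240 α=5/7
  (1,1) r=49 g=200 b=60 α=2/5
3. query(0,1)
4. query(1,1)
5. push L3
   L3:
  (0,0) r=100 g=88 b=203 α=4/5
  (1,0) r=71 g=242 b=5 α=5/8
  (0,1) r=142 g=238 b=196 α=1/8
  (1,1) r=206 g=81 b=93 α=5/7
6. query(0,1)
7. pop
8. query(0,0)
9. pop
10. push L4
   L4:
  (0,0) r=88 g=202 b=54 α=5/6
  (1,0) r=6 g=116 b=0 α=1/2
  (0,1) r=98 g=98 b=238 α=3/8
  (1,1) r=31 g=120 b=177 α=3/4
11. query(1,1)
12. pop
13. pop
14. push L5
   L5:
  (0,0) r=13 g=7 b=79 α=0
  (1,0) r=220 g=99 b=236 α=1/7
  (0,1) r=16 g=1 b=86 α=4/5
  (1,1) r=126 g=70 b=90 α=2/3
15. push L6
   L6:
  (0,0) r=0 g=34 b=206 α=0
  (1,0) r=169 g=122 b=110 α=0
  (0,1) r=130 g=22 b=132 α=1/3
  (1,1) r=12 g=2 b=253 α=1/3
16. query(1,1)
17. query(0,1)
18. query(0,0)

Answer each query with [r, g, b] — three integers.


(0,1) stack=L1,L2; from [0,0,0]:
+L1 (α=1/2) → [131/2, 27/2, 44]
+L2 (α=5/7) → [326/7, 31, 184]
rounded: [47, 31, 184]

(1,1) stack=L1,L2; from [0,0,0]:
L1 α=4/5: [344/5, 156/5, 976/5]
L2 α=2/5: [1522/25, 2468/25, 3528/25]
= [61, 99, 141]

(0,1) stack=L1,L2,L3; from [0,0,0]:
+L1 (α=1/2) → [131/2, 27/2, 44]
+L2 (α=5/7) → [326/7, 31, 184]
+L3 (α=1/8) → [117/2, 455/8, 371/2]
→ [58, 57, 186]

at x=0,y=0 over L1,L2:
+L1 (α=1/3) → [51, 242/3, 13]
+L2 (α=2/5) → [251/5, 686/5, 313/5]
rounded: [50, 137, 63]

at x=1,y=1 over L1,L4:
+L1 (α=4/5) → [344/5, 156/5, 976/5]
+L4 (α=3/4) → [809/20, 489/5, 3631/20]
= [40, 98, 182]

at x=1,y=1 over L5,L6:
L5 α=2/3: [84, 140/3, 60]
L6 α=1/3: [60, 286/9, 373/3]
= [60, 32, 124]

query (0,1) [L5,L6] — begin 0,0,0
after L5 α=4/5: [64/5, 4/5, 344/5]
after L6 α=1/3: [778/15, 118/15, 1348/15]
→ [52, 8, 90]

at x=0,y=0 over L5,L6:
+L5 (α=0) → [0, 0, 0]
+L6 (α=0) → [0, 0, 0]
= [0, 0, 0]


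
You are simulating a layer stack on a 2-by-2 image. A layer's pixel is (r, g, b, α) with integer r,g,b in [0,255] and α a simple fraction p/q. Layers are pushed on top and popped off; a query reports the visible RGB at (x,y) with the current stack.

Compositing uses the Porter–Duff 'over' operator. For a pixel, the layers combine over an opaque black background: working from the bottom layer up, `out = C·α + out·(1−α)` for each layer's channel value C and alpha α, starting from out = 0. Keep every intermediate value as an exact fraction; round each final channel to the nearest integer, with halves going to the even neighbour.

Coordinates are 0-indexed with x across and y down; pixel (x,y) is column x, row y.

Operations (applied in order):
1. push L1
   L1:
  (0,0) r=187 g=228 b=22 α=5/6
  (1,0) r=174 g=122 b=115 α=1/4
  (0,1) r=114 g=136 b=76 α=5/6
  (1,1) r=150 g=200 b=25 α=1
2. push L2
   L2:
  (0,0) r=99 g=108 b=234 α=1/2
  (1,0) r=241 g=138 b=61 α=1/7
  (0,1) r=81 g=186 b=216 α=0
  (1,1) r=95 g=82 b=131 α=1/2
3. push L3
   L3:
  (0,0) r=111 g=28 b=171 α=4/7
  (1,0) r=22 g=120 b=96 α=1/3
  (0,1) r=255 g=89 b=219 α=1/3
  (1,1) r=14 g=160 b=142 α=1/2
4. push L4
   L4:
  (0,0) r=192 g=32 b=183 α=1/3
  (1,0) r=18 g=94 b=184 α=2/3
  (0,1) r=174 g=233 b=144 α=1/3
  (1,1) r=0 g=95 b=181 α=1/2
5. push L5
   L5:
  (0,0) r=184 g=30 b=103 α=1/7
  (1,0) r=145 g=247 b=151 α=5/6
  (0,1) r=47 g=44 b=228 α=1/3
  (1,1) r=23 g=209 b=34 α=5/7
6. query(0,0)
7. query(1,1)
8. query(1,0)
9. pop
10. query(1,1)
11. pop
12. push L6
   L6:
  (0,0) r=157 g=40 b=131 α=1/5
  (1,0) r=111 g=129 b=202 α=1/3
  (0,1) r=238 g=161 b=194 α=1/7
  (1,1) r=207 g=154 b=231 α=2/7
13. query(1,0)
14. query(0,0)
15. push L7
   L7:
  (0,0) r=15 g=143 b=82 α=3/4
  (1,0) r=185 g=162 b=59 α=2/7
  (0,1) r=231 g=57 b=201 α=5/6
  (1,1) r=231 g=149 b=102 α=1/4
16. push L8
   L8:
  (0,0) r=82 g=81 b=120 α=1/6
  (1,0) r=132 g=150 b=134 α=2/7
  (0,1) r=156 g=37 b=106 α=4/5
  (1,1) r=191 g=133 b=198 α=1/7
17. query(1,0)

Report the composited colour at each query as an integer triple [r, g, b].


(0,0) stack=L1,L2,L3,L4,L5; from [0,0,0]:
after L1 α=5/6: [935/6, 190, 55/3]
after L2 α=1/2: [1529/12, 149, 757/6]
after L3 α=4/7: [3305/28, 559/7, 2125/14]
after L4 α=1/3: [5993/42, 1342/21, 3406/21]
after L5 α=1/7: [7281/49, 2894/49, 7533/49]
= [149, 59, 154]

at x=1,y=1 over L1,L2,L3,L4,L5:
after L1 α=1: [150, 200, 25]
after L2 α=1/2: [245/2, 141, 78]
after L3 α=1/2: [273/4, 301/2, 110]
after L4 α=1/2: [273/8, 491/4, 291/2]
after L5 α=5/7: [733/28, 2581/14, 461/7]
→ [26, 184, 66]

(1,0) stack=L1,L2,L3,L4,L5; from [0,0,0]:
+L1 (α=1/4) → [87/2, 61/2, 115/4]
+L2 (α=1/7) → [502/7, 321/7, 467/14]
+L3 (α=1/3) → [386/7, 494/7, 1139/21]
+L4 (α=2/3) → [638/21, 1810/21, 8867/63]
+L5 (α=5/6) → [15863/126, 27745/126, 28216/189]
rounded: [126, 220, 149]

query (1,1) [L1,L2,L3,L4] — begin 0,0,0
L1 α=1: [150, 200, 25]
L2 α=1/2: [245/2, 141, 78]
L3 α=1/2: [273/4, 301/2, 110]
L4 α=1/2: [273/8, 491/4, 291/2]
→ [34, 123, 146]

at x=1,y=0 over L1,L2,L3,L6:
L1 α=1/4: [87/2, 61/2, 115/4]
L2 α=1/7: [502/7, 321/7, 467/14]
L3 α=1/3: [386/7, 494/7, 1139/21]
L6 α=1/3: [1549/21, 1891/21, 6520/63]
→ [74, 90, 103]

at x=0,y=0 over L1,L2,L3,L6:
+L1 (α=5/6) → [935/6, 190, 55/3]
+L2 (α=1/2) → [1529/12, 149, 757/6]
+L3 (α=4/7) → [3305/28, 559/7, 2125/14]
+L6 (α=1/5) → [4404/35, 2516/35, 5167/35]
rounded: [126, 72, 148]

query (1,0) [L1,L2,L3,L6,L7,L8] — begin 0,0,0
L1 α=1/4: [87/2, 61/2, 115/4]
L2 α=1/7: [502/7, 321/7, 467/14]
L3 α=1/3: [386/7, 494/7, 1139/21]
L6 α=1/3: [1549/21, 1891/21, 6520/63]
L7 α=2/7: [15515/147, 16259/147, 40034/441]
L8 α=2/7: [116383/1029, 125395/1029, 318358/3087]
rounded: [113, 122, 103]
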